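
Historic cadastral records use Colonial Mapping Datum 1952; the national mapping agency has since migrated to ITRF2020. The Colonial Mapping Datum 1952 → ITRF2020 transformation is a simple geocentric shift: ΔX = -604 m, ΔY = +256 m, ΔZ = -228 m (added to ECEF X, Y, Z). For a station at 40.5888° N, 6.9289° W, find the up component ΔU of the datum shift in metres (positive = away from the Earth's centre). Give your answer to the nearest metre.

At φ = 40.5888°, λ = -6.9289°: sin φ = 0.650626, cos φ = 0.759399, sin λ = -0.120638, cos λ = 0.992697.
ΔU = cos φ cos λ·ΔX + cos φ sin λ·ΔY + sin φ·ΔZ = (0.759399)(0.992697)(-604) + (0.759399)(-0.120638)(256) + (0.650626)(-228) = -627.12 m.

ΔU = -627 m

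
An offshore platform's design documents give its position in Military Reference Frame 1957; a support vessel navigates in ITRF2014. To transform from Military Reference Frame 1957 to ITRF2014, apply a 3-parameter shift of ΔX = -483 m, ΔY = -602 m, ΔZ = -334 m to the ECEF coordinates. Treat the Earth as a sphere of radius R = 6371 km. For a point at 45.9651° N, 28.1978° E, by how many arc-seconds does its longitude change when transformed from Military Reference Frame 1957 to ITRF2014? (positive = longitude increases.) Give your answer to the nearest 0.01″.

Δλ = -14.08″

sin φ = 0.718917, cos φ = 0.695096, sin λ = 0.472517, cos λ = 0.881322.
East component: ΔE = −sin λ·ΔX + cos λ·ΔY = −(0.472517)(-483) + (0.881322)(-602) = -302.33 m.
1° of latitude spans πR/180 = 111195 m; at latitude φ, 1° of longitude spans that × cos φ = 77291.2 m, so Δλ = -302.33 / 77291.2 × 3600 = -14.082″.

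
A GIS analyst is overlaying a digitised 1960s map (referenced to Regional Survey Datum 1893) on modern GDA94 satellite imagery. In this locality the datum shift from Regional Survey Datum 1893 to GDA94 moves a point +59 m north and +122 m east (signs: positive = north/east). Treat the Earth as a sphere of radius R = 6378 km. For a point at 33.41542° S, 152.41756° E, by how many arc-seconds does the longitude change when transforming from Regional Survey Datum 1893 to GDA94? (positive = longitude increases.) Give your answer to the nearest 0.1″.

Δλ = 4.7″

At latitude -33.41542°, cos φ = 0.834700.
One radian of longitude at latitude φ spans R cos φ, so Δλ = ΔE / (R cos φ) = 122.0 / (6378000 × 0.834700) = 2.2916e-05 rad = 4.727″.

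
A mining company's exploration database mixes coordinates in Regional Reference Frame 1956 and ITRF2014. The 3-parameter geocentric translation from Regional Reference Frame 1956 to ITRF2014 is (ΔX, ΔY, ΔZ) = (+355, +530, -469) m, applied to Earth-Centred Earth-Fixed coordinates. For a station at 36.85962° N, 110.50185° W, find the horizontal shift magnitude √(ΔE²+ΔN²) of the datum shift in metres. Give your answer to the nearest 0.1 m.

The local east axis at (φ, λ) is (−sin λ, cos λ, 0), so ΔE = −sin(-110.50185°)·355 + cos(-110.50185°)·530 = 146.89 m.
The local north axis is (−sin φ cos λ, −sin φ sin λ, cos φ), giving ΔN = 74.583 + 297.787 − 375.250 = -2.88 m.
Horizontal magnitude = √(ΔE² + ΔN²) = √(146.89² + (-2.88)²) = 146.92 m.

146.9 m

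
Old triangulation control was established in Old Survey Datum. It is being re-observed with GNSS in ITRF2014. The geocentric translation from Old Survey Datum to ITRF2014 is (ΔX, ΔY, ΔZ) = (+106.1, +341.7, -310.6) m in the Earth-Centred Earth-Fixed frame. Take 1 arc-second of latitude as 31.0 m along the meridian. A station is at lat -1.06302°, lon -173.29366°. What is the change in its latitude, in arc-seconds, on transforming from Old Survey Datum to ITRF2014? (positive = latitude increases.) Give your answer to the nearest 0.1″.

sin φ = -0.018552, cos φ = 0.999828, sin λ = -0.116781, cos λ = -0.993158.
North component: ΔN = −sin φ cos λ·ΔX − sin φ sin λ·ΔY + cos φ·ΔZ = −(-0.018552)(-0.993158)(106.1) − (-0.018552)(-0.116781)(341.7) + (0.999828)(-310.6) = -313.24 m.
1° of latitude spans 3600 × 31.00 = 111600 m, so Δφ = -313.24 / 111600 × 3600 = -10.105″.

Δφ = -10.1″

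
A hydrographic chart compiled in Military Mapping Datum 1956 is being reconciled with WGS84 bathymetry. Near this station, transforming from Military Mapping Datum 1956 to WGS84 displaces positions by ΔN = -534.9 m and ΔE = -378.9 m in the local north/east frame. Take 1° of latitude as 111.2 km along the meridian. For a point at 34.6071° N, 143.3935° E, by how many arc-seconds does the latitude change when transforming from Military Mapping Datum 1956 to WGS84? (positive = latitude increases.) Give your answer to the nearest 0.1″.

Δφ = -17.3″

1° of latitude = 111.2 km, so Δφ = -534.9 / 111200 = -0.0048103° = -17.317″.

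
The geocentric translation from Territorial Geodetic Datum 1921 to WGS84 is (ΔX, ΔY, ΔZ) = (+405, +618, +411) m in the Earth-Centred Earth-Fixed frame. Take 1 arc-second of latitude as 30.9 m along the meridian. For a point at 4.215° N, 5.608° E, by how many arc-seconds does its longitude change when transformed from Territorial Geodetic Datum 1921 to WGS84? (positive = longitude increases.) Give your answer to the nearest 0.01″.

Δλ = 18.67″

sin φ = 0.073499, cos φ = 0.997295, sin λ = 0.097722, cos λ = 0.995214.
East component: ΔE = −sin λ·ΔX + cos λ·ΔY = −(0.097722)(405) + (0.995214)(618) = 575.46 m.
1° of latitude spans 3600 × 30.90 = 111240 m; at latitude φ, 1° of longitude spans that × cos φ = 110939.1 m, so Δλ = 575.46 / 110939.1 × 3600 = 18.674″.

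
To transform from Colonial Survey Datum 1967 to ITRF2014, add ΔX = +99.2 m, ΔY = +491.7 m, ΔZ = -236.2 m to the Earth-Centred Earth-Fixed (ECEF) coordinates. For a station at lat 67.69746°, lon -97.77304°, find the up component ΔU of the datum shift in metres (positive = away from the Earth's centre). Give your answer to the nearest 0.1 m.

ΔU = -408.5 m

The local up (radial) axis is (cos φ cos λ, cos φ sin λ, sin φ), giving ΔU = -5.092 − 184.884 − 218.531 = -408.51 m.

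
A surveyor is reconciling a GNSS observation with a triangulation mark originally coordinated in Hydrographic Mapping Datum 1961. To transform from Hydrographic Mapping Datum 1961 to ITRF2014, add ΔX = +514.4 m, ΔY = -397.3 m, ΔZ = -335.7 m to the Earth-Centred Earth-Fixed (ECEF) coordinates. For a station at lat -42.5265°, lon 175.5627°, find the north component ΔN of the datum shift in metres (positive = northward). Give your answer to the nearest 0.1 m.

ΔN = -614.8 m

The local north axis is (−sin φ cos λ, −sin φ sin λ, cos φ), giving ΔN = -346.657 − 20.777 − 247.399 = -614.83 m.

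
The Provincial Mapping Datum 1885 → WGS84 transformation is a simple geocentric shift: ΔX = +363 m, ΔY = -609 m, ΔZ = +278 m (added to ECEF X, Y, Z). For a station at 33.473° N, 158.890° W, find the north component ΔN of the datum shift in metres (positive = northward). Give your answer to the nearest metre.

The local north axis is (−sin φ cos λ, −sin φ sin λ, cos φ), giving ΔN = 186.774 − 120.974 + 231.893 = 297.69 m.

ΔN = 298 m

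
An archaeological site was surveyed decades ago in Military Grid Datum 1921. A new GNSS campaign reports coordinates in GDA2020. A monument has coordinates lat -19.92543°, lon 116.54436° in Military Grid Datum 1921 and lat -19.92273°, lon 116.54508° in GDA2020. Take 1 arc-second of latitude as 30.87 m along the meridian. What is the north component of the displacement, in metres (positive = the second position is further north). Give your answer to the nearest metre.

ΔN = 300 m

Δφ = -19.92273° − -19.92543° = +0.00270°; Δλ = 116.54508° − 116.54436° = +0.00072°.
1° of latitude = 3600 × 30.87 = 111132 m.
ΔN = Δφ × 111132 = 300.1 m; ΔE = Δλ × 111132 × cos(-19.92543°) = +0.00072 × 111132 × 0.940137 = 75.2 m.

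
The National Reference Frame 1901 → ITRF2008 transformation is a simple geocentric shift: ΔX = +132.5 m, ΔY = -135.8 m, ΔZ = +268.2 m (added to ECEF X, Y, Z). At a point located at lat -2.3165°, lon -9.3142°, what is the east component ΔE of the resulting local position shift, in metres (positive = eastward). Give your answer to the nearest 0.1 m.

The local east axis at (φ, λ) is (−sin λ, cos λ, 0), so ΔE = −sin(-9.3142°)·132.5 + cos(-9.3142°)·(-135.8) = -112.56 m.

ΔE = -112.6 m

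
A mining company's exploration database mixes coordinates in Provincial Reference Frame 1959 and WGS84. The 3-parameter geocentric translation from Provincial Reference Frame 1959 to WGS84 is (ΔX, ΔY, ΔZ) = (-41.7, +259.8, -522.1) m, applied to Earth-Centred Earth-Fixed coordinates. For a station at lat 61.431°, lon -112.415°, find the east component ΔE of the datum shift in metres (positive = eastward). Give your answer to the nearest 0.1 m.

ΔE = -137.6 m

At φ = 61.431°, λ = -112.415°: sin φ = 0.878242, cos φ = 0.478217, sin λ = -0.924446, cos λ = -0.381312.
ΔE = −sin λ·ΔX + cos λ·ΔY = −(-0.924446)·(-41.7) + (-0.381312)·(259.8) = -137.61 m.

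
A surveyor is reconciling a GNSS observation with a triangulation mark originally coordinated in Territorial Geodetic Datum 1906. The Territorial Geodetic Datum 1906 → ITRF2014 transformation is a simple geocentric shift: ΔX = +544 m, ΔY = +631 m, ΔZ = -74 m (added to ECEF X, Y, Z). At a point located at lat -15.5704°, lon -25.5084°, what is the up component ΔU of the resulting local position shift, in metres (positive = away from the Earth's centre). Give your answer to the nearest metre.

ΔU = 231 m

The local up (radial) axis is (cos φ cos λ, cos φ sin λ, sin φ), giving ΔU = 472.954 − 261.764 + 19.863 = 231.05 m.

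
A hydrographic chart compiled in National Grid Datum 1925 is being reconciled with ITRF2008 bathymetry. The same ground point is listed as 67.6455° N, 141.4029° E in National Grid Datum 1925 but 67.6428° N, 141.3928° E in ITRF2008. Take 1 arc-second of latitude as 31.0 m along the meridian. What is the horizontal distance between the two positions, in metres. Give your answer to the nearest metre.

524 m

Δφ = 67.6428° − 67.6455° = -0.0027°; Δλ = 141.3928° − 141.4029° = -0.0101°.
1° of latitude = 3600 × 31.00 = 111600 m.
ΔN = Δφ × 111600 = -301.3 m; ΔE = Δλ × 111600 × cos(67.6455°) = -0.0101 × 111600 × 0.380336 = -428.7 m.
Distance = √(ΔE² + ΔN²) = √((-428.7)² + (-301.3)²) = 524.0 m.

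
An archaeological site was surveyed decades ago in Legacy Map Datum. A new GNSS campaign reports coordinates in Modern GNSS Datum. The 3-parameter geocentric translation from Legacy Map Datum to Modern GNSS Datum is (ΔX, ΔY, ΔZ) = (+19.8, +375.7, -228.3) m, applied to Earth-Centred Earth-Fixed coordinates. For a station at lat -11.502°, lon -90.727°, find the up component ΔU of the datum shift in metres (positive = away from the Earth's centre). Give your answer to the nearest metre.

At φ = -11.502°, λ = -90.727°: sin φ = -0.199402, cos φ = 0.979918, sin λ = -0.999920, cos λ = -0.012688.
ΔU = cos φ cos λ·ΔX + cos φ sin λ·ΔY + sin φ·ΔZ = (0.979918)(-0.012688)(19.8) + (0.979918)(-0.999920)(375.7) + (-0.199402)(-228.3) = -322.85 m.

ΔU = -323 m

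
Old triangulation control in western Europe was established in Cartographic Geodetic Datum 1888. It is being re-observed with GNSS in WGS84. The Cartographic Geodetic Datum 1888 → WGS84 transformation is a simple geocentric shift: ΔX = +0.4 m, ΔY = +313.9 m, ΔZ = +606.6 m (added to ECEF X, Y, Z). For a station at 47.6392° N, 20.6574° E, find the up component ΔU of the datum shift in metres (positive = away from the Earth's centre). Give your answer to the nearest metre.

ΔU = 523 m

At φ = 47.6392°, λ = 20.6574°: sin φ = 0.738917, cos φ = 0.673797, sin λ = 0.352779, cos λ = 0.935707.
ΔU = cos φ cos λ·ΔX + cos φ sin λ·ΔY + sin φ·ΔZ = (0.673797)(0.935707)(0.4) + (0.673797)(0.352779)(313.9) + (0.738917)(606.6) = 523.09 m.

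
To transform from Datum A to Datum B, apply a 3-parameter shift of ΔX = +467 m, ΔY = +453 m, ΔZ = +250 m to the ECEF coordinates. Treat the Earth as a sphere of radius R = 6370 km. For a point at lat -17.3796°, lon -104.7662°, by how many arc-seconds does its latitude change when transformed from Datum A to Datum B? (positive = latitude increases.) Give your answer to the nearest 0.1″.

sin φ = -0.298701, cos φ = 0.954347, sin λ = -0.966974, cos λ = -0.254875.
North component: ΔN = −sin φ cos λ·ΔX − sin φ sin λ·ΔY + cos φ·ΔZ = −(-0.298701)(-0.254875)(467) − (-0.298701)(-0.966974)(453) + (0.954347)(250) = 72.19 m.
1° of latitude spans πR/180 = 111177 m, so Δφ = 72.19 / 111177 × 3600 = 2.338″.

Δφ = 2.3″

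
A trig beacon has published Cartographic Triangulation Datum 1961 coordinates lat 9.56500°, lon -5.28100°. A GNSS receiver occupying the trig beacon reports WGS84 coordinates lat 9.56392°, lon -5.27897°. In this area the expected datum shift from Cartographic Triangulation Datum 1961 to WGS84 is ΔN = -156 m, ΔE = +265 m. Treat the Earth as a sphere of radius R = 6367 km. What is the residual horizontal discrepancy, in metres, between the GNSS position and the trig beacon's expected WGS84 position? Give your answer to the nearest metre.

56 m

Observed coordinate differences: Δφ = -0.00108°, Δλ = +0.00203°.
Converting to metres (1° lat = 111125 m, cos φ = 0.986098): observed ΔN = -120.0 m, observed ΔE = 222.4 m.
Subtracting the expected shift leaves a residual of -120.0 − (-156) = 36.0 m north and 222.4 − (265) = -42.6 m east.
Residual distance = √(36.0² + (-42.6)²) = 55.7 m.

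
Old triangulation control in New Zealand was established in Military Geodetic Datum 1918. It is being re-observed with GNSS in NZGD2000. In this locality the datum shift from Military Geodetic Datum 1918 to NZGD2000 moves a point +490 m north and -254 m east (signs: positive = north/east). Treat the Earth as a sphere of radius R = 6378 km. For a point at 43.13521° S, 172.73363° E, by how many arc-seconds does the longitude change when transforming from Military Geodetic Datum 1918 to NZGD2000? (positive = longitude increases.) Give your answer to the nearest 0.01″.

Δλ = -11.26″

At latitude -43.13521°, cos φ = 0.729742.
One radian of longitude at latitude φ spans R cos φ, so Δλ = ΔE / (R cos φ) = -254.0 / (6378000 × 0.729742) = -5.4573e-05 rad = -11.257″.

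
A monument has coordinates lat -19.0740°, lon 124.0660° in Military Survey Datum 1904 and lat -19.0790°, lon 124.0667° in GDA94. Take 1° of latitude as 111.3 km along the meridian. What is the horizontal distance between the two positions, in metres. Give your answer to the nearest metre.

561 m

Δφ = -19.0790° − -19.0740° = -0.0050°; Δλ = 124.0667° − 124.0660° = +0.0007°.
ΔN = Δφ × 111300 = -556.5 m; ΔE = Δλ × 111300 × cos(-19.0740°) = +0.0007 × 111300 × 0.945097 = 73.6 m.
Distance = √(ΔE² + ΔN²) = √(73.6² + (-556.5)²) = 561.4 m.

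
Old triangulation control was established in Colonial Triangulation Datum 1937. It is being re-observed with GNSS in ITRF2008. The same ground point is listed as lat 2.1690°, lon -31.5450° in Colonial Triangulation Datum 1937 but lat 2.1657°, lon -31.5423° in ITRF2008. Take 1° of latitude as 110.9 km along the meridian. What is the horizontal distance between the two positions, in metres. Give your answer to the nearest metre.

473 m

Δφ = 2.1657° − 2.1690° = -0.0033°; Δλ = -31.5423° − -31.5450° = +0.0027°.
ΔN = Δφ × 110900 = -366.0 m; ΔE = Δλ × 110900 × cos(2.1690°) = +0.0027 × 110900 × 0.999284 = 299.2 m.
Distance = √(ΔE² + ΔN²) = √(299.2² + (-366.0)²) = 472.7 m.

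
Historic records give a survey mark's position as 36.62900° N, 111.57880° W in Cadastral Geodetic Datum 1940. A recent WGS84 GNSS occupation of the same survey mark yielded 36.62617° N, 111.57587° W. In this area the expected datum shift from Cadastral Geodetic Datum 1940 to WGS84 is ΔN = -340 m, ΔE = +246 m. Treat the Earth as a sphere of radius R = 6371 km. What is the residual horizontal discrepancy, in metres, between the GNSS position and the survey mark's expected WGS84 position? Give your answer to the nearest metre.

30 m

Observed coordinate differences: Δφ = -0.00283°, Δλ = +0.00293°.
Converting to metres (1° lat = 111195 m, cos φ = 0.802516): observed ΔN = -314.7 m, observed ΔE = 261.5 m.
Subtracting the expected shift leaves a residual of -314.7 − (-340) = 25.3 m north and 261.5 − (246) = 15.5 m east.
Residual distance = √(25.3² + 15.5²) = 29.7 m.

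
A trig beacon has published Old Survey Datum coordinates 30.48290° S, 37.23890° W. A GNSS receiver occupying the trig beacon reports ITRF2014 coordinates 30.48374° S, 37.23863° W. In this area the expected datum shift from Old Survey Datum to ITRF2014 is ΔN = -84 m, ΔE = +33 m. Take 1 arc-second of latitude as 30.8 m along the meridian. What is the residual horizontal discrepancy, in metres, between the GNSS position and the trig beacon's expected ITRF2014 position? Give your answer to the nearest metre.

12 m

Observed coordinate differences: Δφ = -0.00084°, Δλ = +0.00027°.
Converting to metres (1° lat = 110880 m, cos φ = 0.861781): observed ΔN = -93.1 m, observed ΔE = 25.8 m.
Subtracting the expected shift leaves a residual of -93.1 − (-84) = -9.1 m north and 25.8 − (33) = -7.2 m east.
Residual distance = √((-9.1)² + (-7.2)²) = 11.6 m.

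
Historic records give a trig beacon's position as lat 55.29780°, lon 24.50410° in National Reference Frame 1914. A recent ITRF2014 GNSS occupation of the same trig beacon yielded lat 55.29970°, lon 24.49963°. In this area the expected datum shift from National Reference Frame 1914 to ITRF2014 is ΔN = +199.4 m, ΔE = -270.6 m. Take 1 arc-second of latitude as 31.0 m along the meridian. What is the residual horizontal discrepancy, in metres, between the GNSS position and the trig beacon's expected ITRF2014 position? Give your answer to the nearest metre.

18 m

Observed coordinate differences: Δφ = +0.00190°, Δλ = -0.00447°.
Converting to metres (1° lat = 111600 m, cos φ = 0.569311): observed ΔN = 212.0 m, observed ΔE = -284.0 m.
Subtracting the expected shift leaves a residual of 212.0 − (199.4) = 12.6 m north and -284.0 − (-270.6) = -13.4 m east.
Residual distance = √(12.6² + (-13.4)²) = 18.4 m.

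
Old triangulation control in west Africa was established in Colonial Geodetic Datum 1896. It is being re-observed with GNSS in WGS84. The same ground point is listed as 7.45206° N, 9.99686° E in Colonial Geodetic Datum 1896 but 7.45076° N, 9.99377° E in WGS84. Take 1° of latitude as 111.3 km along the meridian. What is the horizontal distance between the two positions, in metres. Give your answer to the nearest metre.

Δφ = 7.45076° − 7.45206° = -0.00130°; Δλ = 9.99377° − 9.99686° = -0.00309°.
ΔN = Δφ × 111300 = -144.7 m; ΔE = Δλ × 111300 × cos(7.45206°) = -0.00309 × 111300 × 0.991554 = -341.0 m.
Distance = √(ΔE² + ΔN²) = √((-341.0)² + (-144.7)²) = 370.4 m.

370 m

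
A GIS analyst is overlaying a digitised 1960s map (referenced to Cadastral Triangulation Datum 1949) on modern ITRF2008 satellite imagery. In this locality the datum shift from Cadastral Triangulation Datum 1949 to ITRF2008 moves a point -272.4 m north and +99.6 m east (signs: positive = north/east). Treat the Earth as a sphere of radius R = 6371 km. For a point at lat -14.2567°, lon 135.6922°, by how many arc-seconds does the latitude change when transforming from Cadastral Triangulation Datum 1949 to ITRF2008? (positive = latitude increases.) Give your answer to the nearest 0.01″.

On a sphere of radius R, 1 rad of latitude = R, so Δφ = ΔN / R = -272.4 / 6371000 = -4.2756e-05 rad = -8.819″.

Δφ = -8.82″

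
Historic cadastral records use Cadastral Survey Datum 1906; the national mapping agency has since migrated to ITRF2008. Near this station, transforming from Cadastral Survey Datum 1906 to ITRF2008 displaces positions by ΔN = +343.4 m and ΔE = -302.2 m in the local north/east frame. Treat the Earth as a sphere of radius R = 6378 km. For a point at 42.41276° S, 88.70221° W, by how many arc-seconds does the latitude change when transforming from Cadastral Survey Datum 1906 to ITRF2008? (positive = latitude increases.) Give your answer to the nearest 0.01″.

Δφ = 11.11″

On a sphere of radius R, 1 rad of latitude = R, so Δφ = ΔN / R = 343.4 / 6378000 = 5.3841e-05 rad = 11.106″.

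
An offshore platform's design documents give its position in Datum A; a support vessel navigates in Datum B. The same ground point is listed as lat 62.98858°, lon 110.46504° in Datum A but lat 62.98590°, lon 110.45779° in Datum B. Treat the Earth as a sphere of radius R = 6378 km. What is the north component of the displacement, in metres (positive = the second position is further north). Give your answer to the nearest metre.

Δφ = 62.98590° − 62.98858° = -0.00268°; Δλ = 110.45779° − 110.46504° = -0.00725°.
1° along a meridian = πR/180 = 111317 m.
ΔN = Δφ × 111317 = -298.3 m; ΔE = Δλ × 111317 × cos(62.98858°) = -0.00725 × 111317 × 0.454168 = -366.5 m.

ΔN = -298 m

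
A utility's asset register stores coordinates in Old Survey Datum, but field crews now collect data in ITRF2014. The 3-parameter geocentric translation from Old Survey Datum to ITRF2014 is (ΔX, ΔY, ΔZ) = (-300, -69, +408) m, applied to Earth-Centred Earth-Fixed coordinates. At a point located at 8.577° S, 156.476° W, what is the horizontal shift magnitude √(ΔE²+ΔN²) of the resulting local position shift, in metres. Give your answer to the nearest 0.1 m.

The local east axis at (φ, λ) is (−sin λ, cos λ, 0), so ΔE = −sin(-156.476°)·(-300) + cos(-156.476°)·(-69) = -56.47 m.
The local north axis is (−sin φ cos λ, −sin φ sin λ, cos φ), giving ΔN = 41.023 + 4.107 + 403.437 = 448.57 m.
Horizontal magnitude = √(ΔE² + ΔN²) = √((-56.47)² + 448.57²) = 452.11 m.

452.1 m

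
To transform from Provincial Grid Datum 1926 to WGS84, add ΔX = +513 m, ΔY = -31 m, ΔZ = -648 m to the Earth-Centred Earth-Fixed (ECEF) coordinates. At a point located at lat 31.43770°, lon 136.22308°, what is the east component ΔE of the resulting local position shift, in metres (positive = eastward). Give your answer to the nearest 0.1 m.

At φ = 31.43770°, λ = 136.22308°: sin φ = 0.521571, cos φ = 0.853208, sin λ = 0.691852, cos λ = -0.722039.
ΔE = −sin λ·ΔX + cos λ·ΔY = −(0.691852)·(513) + (-0.722039)·(-31) = -332.54 m.

ΔE = -332.5 m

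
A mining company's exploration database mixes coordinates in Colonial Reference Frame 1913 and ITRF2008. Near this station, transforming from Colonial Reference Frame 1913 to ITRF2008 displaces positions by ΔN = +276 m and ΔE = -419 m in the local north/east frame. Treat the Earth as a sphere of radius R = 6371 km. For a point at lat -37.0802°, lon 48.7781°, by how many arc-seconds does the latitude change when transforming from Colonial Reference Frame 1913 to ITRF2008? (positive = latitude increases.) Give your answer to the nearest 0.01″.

On a sphere of radius R, 1 rad of latitude = R, so Δφ = ΔN / R = 276.0 / 6371000 = 4.3321e-05 rad = 8.936″.

Δφ = 8.94″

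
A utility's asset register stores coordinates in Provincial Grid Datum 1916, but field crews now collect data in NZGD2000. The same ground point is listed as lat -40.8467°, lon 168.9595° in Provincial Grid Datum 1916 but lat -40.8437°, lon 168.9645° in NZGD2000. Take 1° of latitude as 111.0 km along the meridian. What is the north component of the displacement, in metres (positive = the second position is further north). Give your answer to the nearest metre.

Δφ = -40.8437° − -40.8467° = +0.0030°; Δλ = 168.9645° − 168.9595° = +0.0050°.
ΔN = Δφ × 111000 = 333.0 m; ΔE = Δλ × 111000 × cos(-40.8467°) = +0.0050 × 111000 × 0.756462 = 419.8 m.

ΔN = 333 m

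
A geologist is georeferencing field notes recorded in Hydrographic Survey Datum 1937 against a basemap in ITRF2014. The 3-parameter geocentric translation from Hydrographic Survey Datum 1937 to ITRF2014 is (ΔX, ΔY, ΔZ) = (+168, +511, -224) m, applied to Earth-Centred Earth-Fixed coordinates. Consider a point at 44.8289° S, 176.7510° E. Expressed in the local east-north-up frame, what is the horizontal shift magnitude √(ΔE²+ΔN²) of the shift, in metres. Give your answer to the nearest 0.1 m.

579.6 m

The local east axis at (φ, λ) is (−sin λ, cos λ, 0), so ΔE = −sin(176.7510°)·168 + cos(176.7510°)·511 = -519.70 m.
The local north axis is (−sin φ cos λ, −sin φ sin λ, cos φ), giving ΔN = -118.248 + 20.417 − 158.864 = -256.70 m.
Horizontal magnitude = √(ΔE² + ΔN²) = √((-519.70)² + (-256.70)²) = 579.64 m.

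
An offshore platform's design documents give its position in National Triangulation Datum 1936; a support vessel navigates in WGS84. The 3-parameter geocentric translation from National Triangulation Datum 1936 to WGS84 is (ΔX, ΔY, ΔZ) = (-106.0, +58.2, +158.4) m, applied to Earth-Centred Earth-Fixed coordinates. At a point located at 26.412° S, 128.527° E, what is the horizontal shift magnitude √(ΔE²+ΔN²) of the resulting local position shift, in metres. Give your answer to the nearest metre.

The local east axis at (φ, λ) is (−sin λ, cos λ, 0), so ΔE = −sin(128.527°)·(-106.0) + cos(128.527°)·58.2 = 46.67 m.
The local north axis is (−sin φ cos λ, −sin φ sin λ, cos φ), giving ΔN = 29.370 + 20.253 + 141.866 = 191.49 m.
Horizontal magnitude = √(ΔE² + ΔN²) = √(46.67² + 191.49²) = 197.09 m.

197 m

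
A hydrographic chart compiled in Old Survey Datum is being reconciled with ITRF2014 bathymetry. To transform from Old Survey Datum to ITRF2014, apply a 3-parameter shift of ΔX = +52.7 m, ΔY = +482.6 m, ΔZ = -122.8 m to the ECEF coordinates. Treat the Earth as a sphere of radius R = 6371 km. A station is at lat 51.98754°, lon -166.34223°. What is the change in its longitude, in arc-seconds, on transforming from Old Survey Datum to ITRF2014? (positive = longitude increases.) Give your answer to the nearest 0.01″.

Δλ = -24.00″

sin φ = 0.787877, cos φ = 0.615833, sin λ = -0.236122, cos λ = -0.971723.
East component: ΔE = −sin λ·ΔX + cos λ·ΔY = −(-0.236122)(52.7) + (-0.971723)(482.6) = -456.51 m.
1° of latitude spans πR/180 = 111195 m; at latitude φ, 1° of longitude spans that × cos φ = 68477.5 m, so Δλ = -456.51 / 68477.5 × 3600 = -24.000″.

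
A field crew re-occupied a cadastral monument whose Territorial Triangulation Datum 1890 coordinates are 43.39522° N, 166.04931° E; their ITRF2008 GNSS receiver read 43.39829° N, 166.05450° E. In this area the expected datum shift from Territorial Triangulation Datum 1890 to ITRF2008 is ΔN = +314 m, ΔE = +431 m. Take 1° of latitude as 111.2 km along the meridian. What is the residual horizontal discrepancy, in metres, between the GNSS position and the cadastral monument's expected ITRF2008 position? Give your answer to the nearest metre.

30 m

Observed coordinate differences: Δφ = +0.00307°, Δλ = +0.00519°.
Converting to metres (1° lat = 111200 m, cos φ = 0.726632): observed ΔN = 341.4 m, observed ΔE = 419.4 m.
Subtracting the expected shift leaves a residual of 341.4 − (314) = 27.4 m north and 419.4 − (431) = -11.6 m east.
Residual distance = √(27.4² + (-11.6)²) = 29.8 m.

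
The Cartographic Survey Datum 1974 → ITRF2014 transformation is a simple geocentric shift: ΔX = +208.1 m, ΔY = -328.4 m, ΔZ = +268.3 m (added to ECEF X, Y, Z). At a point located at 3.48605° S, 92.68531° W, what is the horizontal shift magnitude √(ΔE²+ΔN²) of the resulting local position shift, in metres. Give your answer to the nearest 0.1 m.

The local east axis at (φ, λ) is (−sin λ, cos λ, 0), so ΔE = −sin(-92.68531°)·208.1 + cos(-92.68531°)·(-328.4) = 223.26 m.
The local north axis is (−sin φ cos λ, −sin φ sin λ, cos φ), giving ΔN = -0.593 + 19.947 + 267.804 = 287.16 m.
Horizontal magnitude = √(ΔE² + ΔN²) = √(223.26² + 287.16²) = 363.73 m.

363.7 m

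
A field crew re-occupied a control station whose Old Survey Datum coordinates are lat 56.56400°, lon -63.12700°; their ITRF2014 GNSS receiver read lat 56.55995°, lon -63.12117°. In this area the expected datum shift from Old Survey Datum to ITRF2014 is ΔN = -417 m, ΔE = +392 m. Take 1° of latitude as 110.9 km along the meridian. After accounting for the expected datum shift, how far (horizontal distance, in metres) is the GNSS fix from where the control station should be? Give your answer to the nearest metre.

Observed coordinate differences: Δφ = -0.00405°, Δλ = +0.00583°.
Converting to metres (1° lat = 110900 m, cos φ = 0.551005): observed ΔN = -449.1 m, observed ΔE = 356.3 m.
Subtracting the expected shift leaves a residual of -449.1 − (-417) = -32.1 m north and 356.3 − (392) = -35.7 m east.
Residual distance = √((-32.1)² + (-35.7)²) = 48.1 m.

48 m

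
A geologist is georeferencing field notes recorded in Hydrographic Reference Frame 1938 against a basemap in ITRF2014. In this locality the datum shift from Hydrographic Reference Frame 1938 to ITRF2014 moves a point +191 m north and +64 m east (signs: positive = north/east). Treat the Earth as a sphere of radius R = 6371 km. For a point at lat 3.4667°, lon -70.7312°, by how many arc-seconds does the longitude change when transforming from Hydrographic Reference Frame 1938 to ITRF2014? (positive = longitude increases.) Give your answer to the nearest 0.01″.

At latitude 3.4667°, cos φ = 0.998170.
One radian of longitude at latitude φ spans R cos φ, so Δλ = ΔE / (R cos φ) = 64.0 / (6371000 × 0.998170) = 1.0064e-05 rad = 2.076″.

Δλ = 2.08″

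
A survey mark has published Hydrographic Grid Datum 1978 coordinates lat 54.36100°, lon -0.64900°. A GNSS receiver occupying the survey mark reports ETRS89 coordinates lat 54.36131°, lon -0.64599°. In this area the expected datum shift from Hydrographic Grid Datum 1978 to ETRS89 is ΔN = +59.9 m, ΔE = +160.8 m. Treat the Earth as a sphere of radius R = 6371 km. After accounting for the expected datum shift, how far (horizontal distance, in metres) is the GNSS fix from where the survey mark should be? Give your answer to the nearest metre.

Observed coordinate differences: Δφ = +0.00031°, Δλ = +0.00301°.
Converting to metres (1° lat = 111195 m, cos φ = 0.582676): observed ΔN = 34.5 m, observed ΔE = 195.0 m.
Subtracting the expected shift leaves a residual of 34.5 − (59.9) = -25.4 m north and 195.0 − (160.8) = 34.2 m east.
Residual distance = √((-25.4)² + 34.2²) = 42.6 m.

43 m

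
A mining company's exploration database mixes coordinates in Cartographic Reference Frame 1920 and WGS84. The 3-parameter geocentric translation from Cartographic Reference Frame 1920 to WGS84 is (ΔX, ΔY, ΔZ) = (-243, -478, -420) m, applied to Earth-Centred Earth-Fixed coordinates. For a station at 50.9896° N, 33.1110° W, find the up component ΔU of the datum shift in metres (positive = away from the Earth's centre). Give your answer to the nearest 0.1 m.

ΔU = -290.1 m

The local up (radial) axis is (cos φ cos λ, cos φ sin λ, sin φ), giving ΔU = -128.121 + 164.361 − 326.353 = -290.11 m.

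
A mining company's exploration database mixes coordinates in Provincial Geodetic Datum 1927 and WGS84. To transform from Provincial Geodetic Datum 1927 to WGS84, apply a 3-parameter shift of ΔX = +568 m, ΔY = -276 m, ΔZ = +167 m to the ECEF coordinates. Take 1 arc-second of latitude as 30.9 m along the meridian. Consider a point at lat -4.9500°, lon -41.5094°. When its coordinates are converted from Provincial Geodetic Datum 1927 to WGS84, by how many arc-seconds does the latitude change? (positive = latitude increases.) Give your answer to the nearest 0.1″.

sin φ = -0.086286, cos φ = 0.996270, sin λ = -0.662743, cos λ = 0.748847.
North component: ΔN = −sin φ cos λ·ΔX − sin φ sin λ·ΔY + cos φ·ΔZ = −(-0.086286)(0.748847)(568) − (-0.086286)(-0.662743)(-276) + (0.996270)(167) = 218.86 m.
1° of latitude spans 3600 × 30.90 = 111240 m, so Δφ = 218.86 / 111240 × 3600 = 7.083″.

Δφ = 7.1″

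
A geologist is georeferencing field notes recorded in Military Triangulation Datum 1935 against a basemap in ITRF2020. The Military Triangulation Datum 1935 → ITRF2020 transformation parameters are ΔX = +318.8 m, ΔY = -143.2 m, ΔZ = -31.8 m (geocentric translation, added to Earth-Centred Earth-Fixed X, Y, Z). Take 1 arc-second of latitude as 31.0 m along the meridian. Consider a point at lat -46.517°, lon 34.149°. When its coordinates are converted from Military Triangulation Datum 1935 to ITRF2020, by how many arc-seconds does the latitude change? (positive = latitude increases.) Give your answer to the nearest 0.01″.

Δφ = 3.59″

sin φ = -0.725579, cos φ = 0.688139, sin λ = 0.561347, cos λ = 0.827581.
North component: ΔN = −sin φ cos λ·ΔX − sin φ sin λ·ΔY + cos φ·ΔZ = −(-0.725579)(0.827581)(318.8) − (-0.725579)(0.561347)(-143.2) + (0.688139)(-31.8) = 111.22 m.
1° of latitude spans 3600 × 31.00 = 111600 m, so Δφ = 111.22 / 111600 × 3600 = 3.588″.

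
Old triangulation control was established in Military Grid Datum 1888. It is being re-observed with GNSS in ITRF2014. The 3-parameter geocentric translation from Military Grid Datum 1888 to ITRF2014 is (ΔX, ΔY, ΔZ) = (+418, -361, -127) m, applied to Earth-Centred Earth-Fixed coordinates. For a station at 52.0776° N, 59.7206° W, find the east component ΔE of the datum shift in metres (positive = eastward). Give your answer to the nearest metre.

ΔE = 179 m

The local east axis at (φ, λ) is (−sin λ, cos λ, 0), so ΔE = −sin(-59.7206°)·418 + cos(-59.7206°)·(-361) = 178.95 m.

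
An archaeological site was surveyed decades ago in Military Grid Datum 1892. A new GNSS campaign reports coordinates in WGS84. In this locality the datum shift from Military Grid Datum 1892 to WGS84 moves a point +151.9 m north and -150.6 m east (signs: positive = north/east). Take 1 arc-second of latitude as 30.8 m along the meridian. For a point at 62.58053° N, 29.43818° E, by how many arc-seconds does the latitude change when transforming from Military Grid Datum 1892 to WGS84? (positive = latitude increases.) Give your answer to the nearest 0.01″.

1″ of latitude = 30.80 m, so Δφ = 151.9 / 30.80 = 4.932″.

Δφ = 4.93″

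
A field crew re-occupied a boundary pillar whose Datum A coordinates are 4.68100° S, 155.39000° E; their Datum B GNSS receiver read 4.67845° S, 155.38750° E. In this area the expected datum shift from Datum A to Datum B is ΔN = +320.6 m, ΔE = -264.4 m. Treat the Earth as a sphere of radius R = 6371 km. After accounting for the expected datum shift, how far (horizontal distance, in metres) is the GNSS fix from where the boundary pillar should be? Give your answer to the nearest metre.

Observed coordinate differences: Δφ = +0.00255°, Δλ = -0.00250°.
Converting to metres (1° lat = 111195 m, cos φ = 0.996665): observed ΔN = 283.5 m, observed ΔE = -277.1 m.
Subtracting the expected shift leaves a residual of 283.5 − (320.6) = -37.1 m north and -277.1 − (-264.4) = -12.7 m east.
Residual distance = √((-37.1)² + (-12.7)²) = 39.2 m.

39 m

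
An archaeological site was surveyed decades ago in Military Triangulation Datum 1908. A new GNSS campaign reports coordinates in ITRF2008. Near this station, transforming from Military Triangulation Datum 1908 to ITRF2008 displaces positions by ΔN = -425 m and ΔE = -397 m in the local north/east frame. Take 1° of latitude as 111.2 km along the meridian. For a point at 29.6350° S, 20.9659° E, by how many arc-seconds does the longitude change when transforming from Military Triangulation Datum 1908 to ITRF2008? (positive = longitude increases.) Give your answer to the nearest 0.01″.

At latitude -29.6350°, cos φ = 0.869193.
1° of longitude at this latitude = 111.2 × cos φ = 96.65 km, so Δλ = -397.0 / 96654.3 = -0.0041074° = -14.787″.

Δλ = -14.79″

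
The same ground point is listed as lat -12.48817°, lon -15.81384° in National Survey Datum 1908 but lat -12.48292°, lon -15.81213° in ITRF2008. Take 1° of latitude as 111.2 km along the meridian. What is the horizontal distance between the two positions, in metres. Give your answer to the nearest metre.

Δφ = -12.48292° − -12.48817° = +0.00525°; Δλ = -15.81213° − -15.81384° = +0.00171°.
ΔN = Δφ × 111200 = 583.8 m; ΔE = Δλ × 111200 × cos(-12.48817°) = +0.00171 × 111200 × 0.976341 = 185.7 m.
Distance = √(ΔE² + ΔN²) = √(185.7² + 583.8²) = 612.6 m.

613 m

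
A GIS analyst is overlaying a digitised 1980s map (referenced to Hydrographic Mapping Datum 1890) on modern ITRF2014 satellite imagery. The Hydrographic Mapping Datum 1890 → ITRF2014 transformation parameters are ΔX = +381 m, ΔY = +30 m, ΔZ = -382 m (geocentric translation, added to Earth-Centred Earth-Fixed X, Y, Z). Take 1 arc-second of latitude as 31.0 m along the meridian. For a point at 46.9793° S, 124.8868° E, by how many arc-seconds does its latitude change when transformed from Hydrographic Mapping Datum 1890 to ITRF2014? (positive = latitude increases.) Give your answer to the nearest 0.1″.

Δφ = -13.0″

sin φ = -0.731107, cos φ = 0.682263, sin λ = 0.820284, cos λ = -0.571957.
North component: ΔN = −sin φ cos λ·ΔX − sin φ sin λ·ΔY + cos φ·ΔZ = −(-0.731107)(-0.571957)(381) − (-0.731107)(0.820284)(30) + (0.682263)(-382) = -401.95 m.
1° of latitude spans 3600 × 31.00 = 111600 m, so Δφ = -401.95 / 111600 × 3600 = -12.966″.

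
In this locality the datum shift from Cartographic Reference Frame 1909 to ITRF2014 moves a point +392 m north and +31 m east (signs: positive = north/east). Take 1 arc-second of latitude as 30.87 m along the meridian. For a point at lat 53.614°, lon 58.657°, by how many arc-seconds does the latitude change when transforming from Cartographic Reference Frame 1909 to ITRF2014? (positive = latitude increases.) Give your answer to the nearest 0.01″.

1″ of latitude = 30.87 m, so Δφ = 392.0 / 30.87 = 12.698″.

Δφ = 12.70″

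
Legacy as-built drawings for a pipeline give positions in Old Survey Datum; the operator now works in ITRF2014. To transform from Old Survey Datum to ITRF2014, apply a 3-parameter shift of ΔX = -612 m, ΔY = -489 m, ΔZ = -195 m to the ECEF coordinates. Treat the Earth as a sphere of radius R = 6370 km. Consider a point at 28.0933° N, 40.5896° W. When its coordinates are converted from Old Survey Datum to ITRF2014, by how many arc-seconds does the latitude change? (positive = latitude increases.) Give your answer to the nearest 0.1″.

sin φ = 0.470909, cos φ = 0.882182, sin λ = -0.650636, cos λ = 0.759389.
North component: ΔN = −sin φ cos λ·ΔX − sin φ sin λ·ΔY + cos φ·ΔZ = −(0.470909)(0.759389)(-612) − (0.470909)(-0.650636)(-489) + (0.882182)(-195) = -103.00 m.
1° of latitude spans πR/180 = 111177 m, so Δφ = -103.00 / 111177 × 3600 = -3.335″.

Δφ = -3.3″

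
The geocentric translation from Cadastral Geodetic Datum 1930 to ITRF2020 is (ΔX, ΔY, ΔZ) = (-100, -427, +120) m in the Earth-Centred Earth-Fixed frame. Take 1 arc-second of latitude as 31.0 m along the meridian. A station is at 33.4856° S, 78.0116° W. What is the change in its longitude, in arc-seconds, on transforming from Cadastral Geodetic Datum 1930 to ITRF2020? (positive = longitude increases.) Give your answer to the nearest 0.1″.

Δλ = -7.2″

sin φ = -0.551727, cos φ = 0.834025, sin λ = -0.978190, cos λ = 0.207714.
East component: ΔE = −sin λ·ΔX + cos λ·ΔY = −(-0.978190)(-100) + (0.207714)(-427) = -186.51 m.
1° of latitude spans 3600 × 31.00 = 111600 m; at latitude φ, 1° of longitude spans that × cos φ = 93077.1 m, so Δλ = -186.51 / 93077.1 × 3600 = -7.214″.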